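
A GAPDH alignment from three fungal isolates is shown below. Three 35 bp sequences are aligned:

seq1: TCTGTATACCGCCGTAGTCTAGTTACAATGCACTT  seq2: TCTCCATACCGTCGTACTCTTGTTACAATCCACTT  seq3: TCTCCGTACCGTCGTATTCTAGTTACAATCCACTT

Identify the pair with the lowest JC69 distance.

seq1–seq2: 6/35 differ, p = 0.171, d = 0.195.
seq1–seq3: 6/35 differ, p = 0.171, d = 0.195.
seq2–seq3: 3/35 differ, p = 0.086, d = 0.091.
The smallest distance is between seq2 and seq3.

seq2 and seq3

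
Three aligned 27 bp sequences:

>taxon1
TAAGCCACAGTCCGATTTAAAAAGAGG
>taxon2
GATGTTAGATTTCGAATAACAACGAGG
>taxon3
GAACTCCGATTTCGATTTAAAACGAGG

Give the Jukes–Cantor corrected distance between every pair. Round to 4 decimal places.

taxon1–taxon2: 11/27 sites differ → p ≈ 0.407407, d = −0.75 ln(1 − 0.543209) = 0.587647 ≈ 0.5876.
taxon1–taxon3: 8/27 sites differ → p ≈ 0.296296, d = −0.75 ln(1 − 0.395061) = 0.376971 ≈ 0.3770.
taxon2–taxon3: 7/27 sites differ → p ≈ 0.259259, d = −0.75 ln(1 − 0.345679) = 0.318118 ≈ 0.3181.

d(taxon1,taxon2) = 0.5876, d(taxon1,taxon3) = 0.3770, d(taxon2,taxon3) = 0.3181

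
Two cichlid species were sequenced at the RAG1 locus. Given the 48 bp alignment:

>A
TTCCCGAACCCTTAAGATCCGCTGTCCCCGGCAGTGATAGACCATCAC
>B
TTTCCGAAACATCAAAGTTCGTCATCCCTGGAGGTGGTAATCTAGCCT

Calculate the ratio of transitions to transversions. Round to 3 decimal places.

2.333

Transitions are A↔G and C↔T; transversions are all other mismatches.
Transitions: 14. Transversions: 6.
R = 14/6 = 2.333333… ≈ 2.333 (to 3 d.p.).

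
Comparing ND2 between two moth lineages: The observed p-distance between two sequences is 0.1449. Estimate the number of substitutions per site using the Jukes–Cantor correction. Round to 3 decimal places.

d = −(3/4) ln(1 − 4p/3) = −0.75 ln(1 − 0.1932) = −0.75 ln(0.8068)
  = −0.75 × (-0.214679) = 0.161009 substitutions/site.

0.161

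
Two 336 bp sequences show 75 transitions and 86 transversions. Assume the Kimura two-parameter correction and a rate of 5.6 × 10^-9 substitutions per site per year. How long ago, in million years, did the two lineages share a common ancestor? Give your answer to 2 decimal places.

70.11

P = 75/336 ≈ 0.223214 and Q = 86/336 ≈ 0.255952.
Under the Kimura two-parameter model, d = −½ ln(1 − 2P − Q) − ¼ ln(1 − 2Q).
1 − 2P − Q = 0.29762, giving −½ ln(0.29762) = 0.605969.
1 − 2Q = 0.488096, giving −¼ ln(0.488096) = 0.179311.
d = 0.605969 + 0.179311 = 0.785280.
Under a molecular clock d = 2μt, so t = d/(2μ) = 0.785280 / (2 × 5.6 × 10^-9) = 70.11 million years.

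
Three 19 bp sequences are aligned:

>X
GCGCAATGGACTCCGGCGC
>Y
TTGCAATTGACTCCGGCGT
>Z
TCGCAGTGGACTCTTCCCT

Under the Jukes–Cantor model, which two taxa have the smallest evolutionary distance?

X–Y: 4/19 differ, p = 0.211, d = 0.247.
X–Z: 7/19 differ, p = 0.368, d = 0.507.
Y–Z: 7/19 differ, p = 0.368, d = 0.507.
The smallest distance is between X and Y.

X and Y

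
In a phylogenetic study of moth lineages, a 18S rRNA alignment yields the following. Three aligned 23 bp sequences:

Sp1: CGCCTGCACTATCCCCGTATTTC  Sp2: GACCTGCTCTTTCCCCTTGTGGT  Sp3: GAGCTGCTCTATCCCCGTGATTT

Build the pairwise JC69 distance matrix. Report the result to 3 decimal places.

d(Sp1,Sp2) = 0.553, d(Sp1,Sp3) = 0.390, d(Sp2,Sp3) = 0.321

Sp1–Sp2: 9/23 sites differ → p ≈ 0.391304, d = −0.75 ln(1 − 0.521739) = 0.553199 ≈ 0.553.
Sp1–Sp3: 7/23 sites differ → p ≈ 0.304348, d = −0.75 ln(1 − 0.405797) = 0.390401 ≈ 0.390.
Sp2–Sp3: 6/23 sites differ → p ≈ 0.26087, d = −0.75 ln(1 − 0.347827) = 0.320584 ≈ 0.321.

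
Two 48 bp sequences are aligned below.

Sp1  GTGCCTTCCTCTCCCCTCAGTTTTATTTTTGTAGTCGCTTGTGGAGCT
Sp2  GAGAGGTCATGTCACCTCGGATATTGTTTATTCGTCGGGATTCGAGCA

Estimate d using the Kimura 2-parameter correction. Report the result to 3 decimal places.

Of 48 sites, 1 differences are transitions and 20 are transversions, so P = 1/48 ≈ 0.020833 and Q = 20/48 ≈ 0.416667.
Under the Kimura two-parameter model, d = −½ ln(1 − 2P − Q) − ¼ ln(1 − 2Q).
1 − 2P − Q = 0.541667, giving −½ ln(0.541667) = 0.306552.
1 − 2Q = 0.166666, giving −¼ ln(0.166666) = 0.447941.
d = 0.306552 + 0.447941 = 0.754493.

0.754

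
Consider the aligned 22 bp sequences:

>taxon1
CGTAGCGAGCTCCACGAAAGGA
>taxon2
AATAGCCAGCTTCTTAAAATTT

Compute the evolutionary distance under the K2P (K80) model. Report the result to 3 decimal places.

Of 22 sites, 4 differences are transitions and 6 are transversions, so P = 4/22 ≈ 0.181818 and Q = 6/22 ≈ 0.272727.
Under the Kimura two-parameter model, d = −½ ln(1 − 2P − Q) − ¼ ln(1 − 2Q).
1 − 2P − Q = 0.363637, giving −½ ln(0.363637) = 0.505800.
1 − 2Q = 0.454546, giving −¼ ln(0.454546) = 0.197114.
d = 0.505800 + 0.197114 = 0.702914.

0.703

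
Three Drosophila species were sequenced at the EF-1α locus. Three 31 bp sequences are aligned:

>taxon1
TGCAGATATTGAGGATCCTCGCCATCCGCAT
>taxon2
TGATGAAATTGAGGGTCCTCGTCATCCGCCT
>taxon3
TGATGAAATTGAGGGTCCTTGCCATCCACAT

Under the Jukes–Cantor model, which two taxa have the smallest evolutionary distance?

taxon1–taxon2: 6/31 differ, p = 0.194, d = 0.224.
taxon1–taxon3: 6/31 differ, p = 0.194, d = 0.224.
taxon2–taxon3: 4/31 differ, p = 0.129, d = 0.142.
The smallest distance is between taxon2 and taxon3.

taxon2 and taxon3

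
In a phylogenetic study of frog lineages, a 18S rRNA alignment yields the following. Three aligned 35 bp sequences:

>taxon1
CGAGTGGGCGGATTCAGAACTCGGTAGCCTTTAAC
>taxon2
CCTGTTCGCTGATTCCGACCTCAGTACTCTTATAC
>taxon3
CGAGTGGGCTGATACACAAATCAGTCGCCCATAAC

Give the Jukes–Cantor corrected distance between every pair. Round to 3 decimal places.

taxon1–taxon2: 12/35 sites differ → p ≈ 0.342857, d = −0.75 ln(1 − 0.457143) = 0.458182 ≈ 0.458.
taxon1–taxon3: 8/35 sites differ → p ≈ 0.228571, d = −0.75 ln(1 − 0.304761) = 0.272625 ≈ 0.273.
taxon2–taxon3: 16/35 sites differ → p ≈ 0.457143, d = −0.75 ln(1 − 0.609524) = 0.705292 ≈ 0.705.

d(taxon1,taxon2) = 0.458, d(taxon1,taxon3) = 0.273, d(taxon2,taxon3) = 0.705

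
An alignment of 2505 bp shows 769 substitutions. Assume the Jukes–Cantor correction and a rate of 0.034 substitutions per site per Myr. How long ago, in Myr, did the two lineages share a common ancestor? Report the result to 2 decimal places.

p = 769/2505 ≈ 0.306986.
d = −(3/4) ln(1 − 4p/3) = −0.75 ln(1 − 0.409315) = −0.75 ln(0.590685)
  = −0.75 × (-0.526472) = 0.394854 substitutions/site.
Under a molecular clock d = 2μt, so t = d/(2μ) = 0.394854 / (2 × 0.034) = 5.81 Myr.

5.81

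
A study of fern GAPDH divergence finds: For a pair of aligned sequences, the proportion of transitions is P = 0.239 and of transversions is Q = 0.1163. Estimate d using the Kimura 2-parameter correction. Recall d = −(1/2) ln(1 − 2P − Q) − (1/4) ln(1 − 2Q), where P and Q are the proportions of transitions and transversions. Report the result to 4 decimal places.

0.5173

Under the Kimura two-parameter model, d = −½ ln(1 − 2P − Q) − ¼ ln(1 − 2Q).
1 − 2P − Q = 0.4057, giving −½ ln(0.4057) = 0.451071.
1 − 2Q = 0.7674, giving −¼ ln(0.7674) = 0.066187.
d = 0.451071 + 0.066187 = 0.517258.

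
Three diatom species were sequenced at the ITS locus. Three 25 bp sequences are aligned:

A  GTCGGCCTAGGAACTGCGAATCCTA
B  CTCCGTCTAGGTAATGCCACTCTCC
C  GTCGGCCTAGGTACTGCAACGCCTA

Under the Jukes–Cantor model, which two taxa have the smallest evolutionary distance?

A–B: 10/25 differ, p = 0.400, d = 0.572.
A–C: 4/25 differ, p = 0.160, d = 0.180.
B–C: 9/25 differ, p = 0.360, d = 0.490.
The smallest distance is between A and C.

A and C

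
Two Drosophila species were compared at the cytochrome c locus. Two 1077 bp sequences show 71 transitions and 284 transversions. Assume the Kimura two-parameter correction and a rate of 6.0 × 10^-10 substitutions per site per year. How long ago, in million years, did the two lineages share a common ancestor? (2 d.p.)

P = 71/1077 ≈ 0.065924 and Q = 284/1077 ≈ 0.263695.
Under the Kimura two-parameter model, d = −½ ln(1 − 2P − Q) − ¼ ln(1 − 2Q).
1 − 2P − Q = 0.604457, giving −½ ln(0.604457) = 0.251712.
1 − 2Q = 0.47261, giving −¼ ln(0.47261) = 0.187371.
d = 0.251712 + 0.187371 = 0.439083.
Under a molecular clock d = 2μt, so t = d/(2μ) = 0.439083 / (2 × 6.0 × 10^-10) = 365.90 million years.

365.90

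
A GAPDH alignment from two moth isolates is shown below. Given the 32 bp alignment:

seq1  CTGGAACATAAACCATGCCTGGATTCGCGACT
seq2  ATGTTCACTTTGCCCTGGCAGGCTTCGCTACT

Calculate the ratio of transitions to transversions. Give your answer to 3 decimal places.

Transitions are A↔G and C↔T; transversions are all other mismatches.
Transitions: 1. Transversions: 13.
R = 1/13 = 0.076923… ≈ 0.077 (to 3 d.p.).

0.077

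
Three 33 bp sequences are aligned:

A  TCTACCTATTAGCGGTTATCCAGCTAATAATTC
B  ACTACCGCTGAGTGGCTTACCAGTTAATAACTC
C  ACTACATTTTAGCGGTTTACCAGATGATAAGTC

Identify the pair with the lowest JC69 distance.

A and C

A–B: 10/33 differ, p = 0.303, d = 0.388.
A–C: 8/33 differ, p = 0.242, d = 0.293.
B–C: 9/33 differ, p = 0.273, d = 0.339.
The smallest distance is between A and C.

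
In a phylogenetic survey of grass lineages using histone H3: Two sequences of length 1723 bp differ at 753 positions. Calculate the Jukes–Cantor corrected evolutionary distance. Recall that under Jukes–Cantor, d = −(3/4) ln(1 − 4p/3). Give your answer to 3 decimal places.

p = 753/1723 ≈ 0.437028.
d = −(3/4) ln(1 − 4p/3) = −0.75 ln(1 − 0.582704) = −0.75 ln(0.417296)
  = −0.75 × (-0.873959) = 0.655469 substitutions/site.

0.655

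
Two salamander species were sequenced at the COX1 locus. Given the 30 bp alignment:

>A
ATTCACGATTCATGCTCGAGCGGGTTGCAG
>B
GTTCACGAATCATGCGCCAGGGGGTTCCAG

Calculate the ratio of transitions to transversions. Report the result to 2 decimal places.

Transitions are A↔G and C↔T; transversions are all other mismatches.
Transitions: 1. Transversions: 5.
R = 1/5 = 0.20.

0.20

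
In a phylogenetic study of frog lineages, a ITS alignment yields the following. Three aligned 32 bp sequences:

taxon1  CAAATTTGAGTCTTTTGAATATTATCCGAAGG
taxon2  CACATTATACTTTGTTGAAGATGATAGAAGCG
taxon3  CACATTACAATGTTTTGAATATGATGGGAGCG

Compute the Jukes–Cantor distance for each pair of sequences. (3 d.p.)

taxon1–taxon2: 13/32 sites differ → p = 0.40625, d = −0.75 ln(1 − 0.541667) = 0.585119 ≈ 0.585.
taxon1–taxon3: 10/32 sites differ → p = 0.3125, d = −0.75 ln(1 − 0.416667) = 0.404248 ≈ 0.404.
taxon2–taxon3: 7/32 sites differ → p = 0.21875, d = −0.75 ln(1 − 0.291667) = 0.258631 ≈ 0.259.

d(taxon1,taxon2) = 0.585, d(taxon1,taxon3) = 0.404, d(taxon2,taxon3) = 0.259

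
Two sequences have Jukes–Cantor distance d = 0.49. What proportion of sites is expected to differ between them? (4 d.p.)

p = (3/4)(1 − e^(−4d/3)) = 0.75 × (1 − e^(-0.653333)) = 0.75 × (1 − 0.520309) = 0.359768.

0.3598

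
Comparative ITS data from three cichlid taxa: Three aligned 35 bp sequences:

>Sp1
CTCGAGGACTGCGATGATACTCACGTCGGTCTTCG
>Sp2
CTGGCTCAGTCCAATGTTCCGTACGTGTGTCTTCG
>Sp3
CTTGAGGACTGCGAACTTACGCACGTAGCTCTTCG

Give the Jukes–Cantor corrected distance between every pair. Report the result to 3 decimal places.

Sp1–Sp2: 13/35 sites differ → p ≈ 0.371429, d = −0.75 ln(1 − 0.495239) = 0.512753 ≈ 0.513.
Sp1–Sp3: 7/35 sites differ → p = 0.2, d = −0.75 ln(1 − 0.266667) = 0.232617 ≈ 0.233.
Sp2–Sp3: 14/35 sites differ → p = 0.4, d = −0.75 ln(1 − 0.533333) = 0.571605 ≈ 0.572.

d(Sp1,Sp2) = 0.513, d(Sp1,Sp3) = 0.233, d(Sp2,Sp3) = 0.572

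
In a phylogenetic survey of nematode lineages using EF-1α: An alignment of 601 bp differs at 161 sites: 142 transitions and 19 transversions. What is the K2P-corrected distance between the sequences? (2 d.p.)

P = 142/601 ≈ 0.236273 and Q = 19/601 ≈ 0.031614.
Under the Kimura two-parameter model, d = −½ ln(1 − 2P − Q) − ¼ ln(1 − 2Q).
1 − 2P − Q = 0.49584, giving −½ ln(0.49584) = 0.350751.
1 − 2Q = 0.936772, giving −¼ ln(0.936772) = 0.016329.
d = 0.350751 + 0.016329 = 0.367080.

0.37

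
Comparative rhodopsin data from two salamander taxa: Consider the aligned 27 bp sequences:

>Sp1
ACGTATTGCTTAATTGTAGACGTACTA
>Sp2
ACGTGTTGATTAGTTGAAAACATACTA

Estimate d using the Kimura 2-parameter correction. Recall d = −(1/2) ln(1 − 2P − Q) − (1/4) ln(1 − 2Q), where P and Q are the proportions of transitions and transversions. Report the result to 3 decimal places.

Of 27 sites, 4 differences are transitions and 2 are transversions, so P = 4/27 ≈ 0.148148 and Q = 2/27 ≈ 0.074074.
Under the Kimura two-parameter model, d = −½ ln(1 − 2P − Q) − ¼ ln(1 − 2Q).
1 − 2P − Q = 0.62963, giving −½ ln(0.62963) = 0.231311.
1 − 2Q = 0.851852, giving −¼ ln(0.851852) = 0.040086.
d = 0.231311 + 0.040086 = 0.271397.

0.271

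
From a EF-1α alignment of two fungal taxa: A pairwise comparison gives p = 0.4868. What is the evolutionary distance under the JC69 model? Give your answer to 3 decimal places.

0.785

d = −(3/4) ln(1 − 4p/3) = −0.75 ln(1 − 0.649067) = −0.75 ln(0.350933)
  = −0.75 × (-1.047160) = 0.785370 substitutions/site.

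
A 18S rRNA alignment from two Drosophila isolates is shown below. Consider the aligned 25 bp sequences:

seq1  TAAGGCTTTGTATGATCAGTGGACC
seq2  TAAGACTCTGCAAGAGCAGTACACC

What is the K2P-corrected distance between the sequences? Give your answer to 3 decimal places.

0.359

Of 25 sites, 4 differences are transitions and 3 are transversions, so P = 4/25 = 0.16 and Q = 3/25 = 0.12.
Under the Kimura two-parameter model, d = −½ ln(1 − 2P − Q) − ¼ ln(1 − 2Q).
1 − 2P − Q = 0.56, giving −½ ln(0.56) = 0.289909.
1 − 2Q = 0.76, giving −¼ ln(0.76) = 0.068609.
d = 0.289909 + 0.068609 = 0.358518.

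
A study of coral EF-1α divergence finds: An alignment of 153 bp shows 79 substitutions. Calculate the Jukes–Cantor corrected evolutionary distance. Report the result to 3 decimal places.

p = 79/153 ≈ 0.51634.
d = −(3/4) ln(1 − 4p/3) = −0.75 ln(1 − 0.688453) = −0.75 ln(0.311547)
  = −0.75 × (-1.166205) = 0.874654 substitutions/site.

0.875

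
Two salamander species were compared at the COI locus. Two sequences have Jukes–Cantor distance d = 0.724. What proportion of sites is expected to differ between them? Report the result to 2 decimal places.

0.46

p = (3/4)(1 − e^(−4d/3)) = 0.75 × (1 − e^(-0.965333)) = 0.75 × (1 − 0.380856) = 0.464358.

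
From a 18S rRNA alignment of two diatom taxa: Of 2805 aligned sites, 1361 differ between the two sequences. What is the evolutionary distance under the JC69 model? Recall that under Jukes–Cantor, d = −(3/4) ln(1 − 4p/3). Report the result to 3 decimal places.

0.781

p = 1361/2805 ≈ 0.485205.
d = −(3/4) ln(1 − 4p/3) = −0.75 ln(1 − 0.64694) = −0.75 ln(0.35306)
  = −0.75 × (-1.041117) = 0.780838 substitutions/site.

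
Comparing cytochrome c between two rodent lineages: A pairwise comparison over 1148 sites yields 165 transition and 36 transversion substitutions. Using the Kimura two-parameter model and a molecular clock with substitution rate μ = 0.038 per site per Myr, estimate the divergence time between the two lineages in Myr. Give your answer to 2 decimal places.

2.74

P = 165/1148 ≈ 0.143728 and Q = 36/1148 ≈ 0.031359.
Under the Kimura two-parameter model, d = −½ ln(1 − 2P − Q) − ¼ ln(1 − 2Q).
1 − 2P − Q = 0.681185, giving −½ ln(0.681185) = 0.191961.
1 − 2Q = 0.937282, giving −¼ ln(0.937282) = 0.016193.
d = 0.191961 + 0.016193 = 0.208154.
Under a molecular clock d = 2μt, so t = d/(2μ) = 0.208154 / (2 × 0.038) = 2.74 Myr.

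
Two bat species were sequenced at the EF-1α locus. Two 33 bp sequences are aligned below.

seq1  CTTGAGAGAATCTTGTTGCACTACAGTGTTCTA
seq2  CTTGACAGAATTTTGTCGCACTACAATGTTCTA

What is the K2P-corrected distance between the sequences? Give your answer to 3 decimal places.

0.135

Of 33 sites, 3 differences are transitions and 1 are transversions, so P = 3/33 ≈ 0.090909 and Q = 1/33 ≈ 0.030303.
Under the Kimura two-parameter model, d = −½ ln(1 − 2P − Q) − ¼ ln(1 − 2Q).
1 − 2P − Q = 0.787879, giving −½ ln(0.787879) = 0.119205.
1 − 2Q = 0.939394, giving −¼ ln(0.939394) = 0.015630.
d = 0.119205 + 0.015630 = 0.134835.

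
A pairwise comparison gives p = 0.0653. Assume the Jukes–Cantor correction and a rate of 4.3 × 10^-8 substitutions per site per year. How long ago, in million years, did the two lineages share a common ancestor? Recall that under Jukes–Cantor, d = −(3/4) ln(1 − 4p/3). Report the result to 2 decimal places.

0.79

d = −(3/4) ln(1 − 4p/3) = −0.75 ln(1 − 0.087067) = −0.75 ln(0.912933)
  = −0.75 × (-0.091093) = 0.068320 substitutions/site.
Under a molecular clock d = 2μt, so t = d/(2μ) = 0.068320 / (2 × 4.3 × 10^-8) = 0.79 million years.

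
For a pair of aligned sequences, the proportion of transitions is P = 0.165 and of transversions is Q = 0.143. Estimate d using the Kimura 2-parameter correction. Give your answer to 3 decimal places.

0.404

Under the Kimura two-parameter model, d = −½ ln(1 − 2P − Q) − ¼ ln(1 − 2Q).
1 − 2P − Q = 0.527, giving −½ ln(0.527) = 0.320277.
1 − 2Q = 0.714, giving −¼ ln(0.714) = 0.084218.
d = 0.320277 + 0.084218 = 0.404495.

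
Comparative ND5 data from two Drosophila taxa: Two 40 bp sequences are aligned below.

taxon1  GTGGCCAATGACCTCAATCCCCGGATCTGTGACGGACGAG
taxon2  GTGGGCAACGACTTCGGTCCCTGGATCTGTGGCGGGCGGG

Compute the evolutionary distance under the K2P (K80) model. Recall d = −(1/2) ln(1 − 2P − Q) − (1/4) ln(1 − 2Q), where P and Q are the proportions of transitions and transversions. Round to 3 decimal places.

0.290

Of 40 sites, 8 differences are transitions and 1 are transversions, so P = 8/40 = 0.2 and Q = 1/40 = 0.025.
Under the Kimura two-parameter model, d = −½ ln(1 − 2P − Q) − ¼ ln(1 − 2Q).
1 − 2P − Q = 0.575, giving −½ ln(0.575) = 0.276693.
1 − 2Q = 0.95, giving −¼ ln(0.95) = 0.012823.
d = 0.276693 + 0.012823 = 0.289516.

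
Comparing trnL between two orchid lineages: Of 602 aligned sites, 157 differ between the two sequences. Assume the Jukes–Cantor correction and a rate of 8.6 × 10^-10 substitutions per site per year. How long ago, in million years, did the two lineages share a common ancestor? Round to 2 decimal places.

p = 157/602 ≈ 0.260797.
d = −(3/4) ln(1 − 4p/3) = −0.75 ln(1 − 0.347729) = −0.75 ln(0.652271)
  = −0.75 × (-0.427295) = 0.320471 substitutions/site.
Under a molecular clock d = 2μt, so t = d/(2μ) = 0.320471 / (2 × 8.6 × 10^-10) = 186.32 million years.

186.32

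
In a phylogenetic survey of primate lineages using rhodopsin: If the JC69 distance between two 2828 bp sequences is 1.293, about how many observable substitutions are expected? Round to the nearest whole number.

Invert JC69: p = (3/4)(1 − e^(−4d/3)) = 0.75 × (1 − e^(-1.724)) = 0.75 × (1 − 0.178351) = 0.616237.
Expected differing sites = pL ≈ 0.616237 × 2828 = 1742.718236 ≈ 1743.

1743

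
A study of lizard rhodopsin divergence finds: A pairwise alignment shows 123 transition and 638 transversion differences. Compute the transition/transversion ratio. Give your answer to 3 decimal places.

R = 123/638 = 0.192789… ≈ 0.193 (to 3 d.p.).

0.193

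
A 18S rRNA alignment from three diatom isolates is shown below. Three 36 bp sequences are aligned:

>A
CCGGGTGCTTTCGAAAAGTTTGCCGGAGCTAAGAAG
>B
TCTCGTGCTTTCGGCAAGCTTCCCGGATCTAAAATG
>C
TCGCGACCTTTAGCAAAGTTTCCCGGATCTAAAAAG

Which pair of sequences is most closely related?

B and C

A–B: 10/36 differ, p = 0.278, d = 0.347.
A–C: 9/36 differ, p = 0.250, d = 0.304.
B–C: 8/36 differ, p = 0.222, d = 0.264.
The smallest distance is between B and C.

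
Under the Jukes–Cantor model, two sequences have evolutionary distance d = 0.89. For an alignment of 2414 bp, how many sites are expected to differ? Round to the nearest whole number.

1258

Invert JC69: p = (3/4)(1 − e^(−4d/3)) = 0.75 × (1 − e^(-1.186667)) = 0.75 × (1 − 0.305237) = 0.521072.
Expected differing sites = pL ≈ 0.521072 × 2414 = 1257.867808 ≈ 1258.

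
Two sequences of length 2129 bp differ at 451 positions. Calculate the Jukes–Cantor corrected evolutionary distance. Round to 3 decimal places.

p = 451/2129 ≈ 0.211837.
d = −(3/4) ln(1 − 4p/3) = −0.75 ln(1 − 0.282449) = −0.75 ln(0.717551)
  = −0.75 × (-0.331911) = 0.248933 substitutions/site.

0.249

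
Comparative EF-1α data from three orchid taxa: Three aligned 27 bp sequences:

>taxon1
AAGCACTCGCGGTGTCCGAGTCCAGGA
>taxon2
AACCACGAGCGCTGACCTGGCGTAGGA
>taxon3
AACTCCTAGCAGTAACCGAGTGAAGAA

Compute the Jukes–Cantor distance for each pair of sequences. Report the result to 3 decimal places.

taxon1–taxon2: 10/27 sites differ → p ≈ 0.37037, d = −0.75 ln(1 − 0.493827) = 0.510658 ≈ 0.511.
taxon1–taxon3: 10/27 sites differ → p ≈ 0.37037, d = −0.75 ln(1 − 0.493827) = 0.510658 ≈ 0.511.
taxon2–taxon3: 11/27 sites differ → p ≈ 0.407407, d = −0.75 ln(1 − 0.543209) = 0.587647 ≈ 0.588.

d(taxon1,taxon2) = 0.511, d(taxon1,taxon3) = 0.511, d(taxon2,taxon3) = 0.588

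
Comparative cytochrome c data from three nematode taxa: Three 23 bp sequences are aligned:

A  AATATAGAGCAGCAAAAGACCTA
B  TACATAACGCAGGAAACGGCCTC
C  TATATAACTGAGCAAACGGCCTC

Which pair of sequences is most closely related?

B and C

A–B: 8/23 differ, p = 0.348, d = 0.467.
A–C: 8/23 differ, p = 0.348, d = 0.467.
B–C: 4/23 differ, p = 0.174, d = 0.198.
The smallest distance is between B and C.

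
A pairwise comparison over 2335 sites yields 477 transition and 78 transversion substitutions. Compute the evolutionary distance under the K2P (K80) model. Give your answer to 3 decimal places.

0.309

P = 477/2335 ≈ 0.204283 and Q = 78/2335 ≈ 0.033405.
Under the Kimura two-parameter model, d = −½ ln(1 − 2P − Q) − ¼ ln(1 − 2Q).
1 − 2P − Q = 0.558029, giving −½ ln(0.558029) = 0.291672.
1 − 2Q = 0.93319, giving −¼ ln(0.93319) = 0.017287.
d = 0.291672 + 0.017287 = 0.308959.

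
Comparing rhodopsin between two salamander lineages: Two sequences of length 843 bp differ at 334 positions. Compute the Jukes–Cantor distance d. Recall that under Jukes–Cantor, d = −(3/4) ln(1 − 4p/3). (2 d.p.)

0.56

p = 334/843 ≈ 0.396204.
d = −(3/4) ln(1 − 4p/3) = −0.75 ln(1 − 0.528272) = −0.75 ln(0.471728)
  = −0.75 × (-0.751353) = 0.563515 substitutions/site.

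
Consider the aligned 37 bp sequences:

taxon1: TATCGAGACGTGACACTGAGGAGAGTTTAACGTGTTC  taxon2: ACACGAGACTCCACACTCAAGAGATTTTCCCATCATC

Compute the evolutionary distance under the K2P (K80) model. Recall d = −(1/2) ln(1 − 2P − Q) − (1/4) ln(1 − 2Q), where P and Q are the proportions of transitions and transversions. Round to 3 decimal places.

Of 37 sites, 3 differences are transitions and 11 are transversions, so P = 3/37 ≈ 0.081081 and Q = 11/37 ≈ 0.297297.
Under the Kimura two-parameter model, d = −½ ln(1 − 2P − Q) − ¼ ln(1 − 2Q).
1 − 2P − Q = 0.540541, giving −½ ln(0.540541) = 0.307592.
1 − 2Q = 0.405406, giving −¼ ln(0.405406) = 0.225717.
d = 0.307592 + 0.225717 = 0.533309.

0.533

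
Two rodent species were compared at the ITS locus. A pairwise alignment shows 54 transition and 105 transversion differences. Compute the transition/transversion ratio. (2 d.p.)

R = 54/105 = 0.514285… ≈ 0.51 (to 2 d.p.).

0.51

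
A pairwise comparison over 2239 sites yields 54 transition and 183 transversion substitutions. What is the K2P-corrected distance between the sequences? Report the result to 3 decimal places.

P = 54/2239 ≈ 0.024118 and Q = 183/2239 ≈ 0.081733.
Under the Kimura two-parameter model, d = −½ ln(1 − 2P − Q) − ¼ ln(1 − 2Q).
1 − 2P − Q = 0.870031, giving −½ ln(0.870031) = 0.069613.
1 − 2Q = 0.836534, giving −¼ ln(0.836534) = 0.044622.
d = 0.069613 + 0.044622 = 0.114235.

0.114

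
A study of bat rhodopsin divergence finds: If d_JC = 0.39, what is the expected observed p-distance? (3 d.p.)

p = (3/4)(1 − e^(−4d/3)) = 0.75 × (1 − e^(-0.52)) = 0.75 × (1 − 0.594521) = 0.304109.

0.304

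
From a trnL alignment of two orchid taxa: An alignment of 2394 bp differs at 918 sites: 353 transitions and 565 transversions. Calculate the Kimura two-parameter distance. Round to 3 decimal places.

P = 353/2394 ≈ 0.147452 and Q = 565/2394 ≈ 0.236007.
Under the Kimura two-parameter model, d = −½ ln(1 − 2P − Q) − ¼ ln(1 − 2Q).
1 − 2P − Q = 0.469089, giving −½ ln(0.469089) = 0.378481.
1 − 2Q = 0.527986, giving −¼ ln(0.527986) = 0.159671.
d = 0.378481 + 0.159671 = 0.538152.

0.538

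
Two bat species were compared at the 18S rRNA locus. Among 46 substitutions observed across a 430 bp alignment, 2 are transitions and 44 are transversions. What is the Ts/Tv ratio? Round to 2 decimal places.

0.05

R = 2/44 = 0.045454… ≈ 0.05 (to 2 d.p.).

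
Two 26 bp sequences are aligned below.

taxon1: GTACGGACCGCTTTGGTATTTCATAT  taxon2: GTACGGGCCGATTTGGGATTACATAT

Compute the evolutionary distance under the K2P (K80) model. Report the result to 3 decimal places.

Of 26 sites, 1 differences are transitions and 3 are transversions, so P = 1/26 ≈ 0.038462 and Q = 3/26 ≈ 0.115385.
Under the Kimura two-parameter model, d = −½ ln(1 − 2P − Q) − ¼ ln(1 − 2Q).
1 − 2P − Q = 0.807691, giving −½ ln(0.807691) = 0.106788.
1 − 2Q = 0.76923, giving −¼ ln(0.76923) = 0.065591.
d = 0.106788 + 0.065591 = 0.172379.

0.172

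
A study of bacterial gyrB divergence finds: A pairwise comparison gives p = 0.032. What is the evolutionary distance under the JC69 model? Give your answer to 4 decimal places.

0.0327

d = −(3/4) ln(1 − 4p/3) = −0.75 ln(1 − 0.042667) = −0.75 ln(0.957333)
  = −0.75 × (-0.043604) = 0.032703 substitutions/site.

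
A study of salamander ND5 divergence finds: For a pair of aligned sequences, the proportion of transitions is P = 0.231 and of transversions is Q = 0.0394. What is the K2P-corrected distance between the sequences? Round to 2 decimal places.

Under the Kimura two-parameter model, d = −½ ln(1 − 2P − Q) − ¼ ln(1 − 2Q).
1 − 2P − Q = 0.4986, giving −½ ln(0.4986) = 0.347976.
1 − 2Q = 0.9212, giving −¼ ln(0.9212) = 0.020520.
d = 0.347976 + 0.020520 = 0.368496.

0.37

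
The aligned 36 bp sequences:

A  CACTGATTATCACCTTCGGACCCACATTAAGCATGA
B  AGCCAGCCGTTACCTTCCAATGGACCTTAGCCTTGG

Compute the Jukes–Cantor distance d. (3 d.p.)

0.912

The sequences differ at 19 of 36 sites, so p = 19/36 ≈ 0.527778.
d = −(3/4) ln(1 − 4p/3) = −0.75 ln(1 − 0.703704) = −0.75 ln(0.296296)
  = −0.75 × (-1.216396) = 0.912297 substitutions/site.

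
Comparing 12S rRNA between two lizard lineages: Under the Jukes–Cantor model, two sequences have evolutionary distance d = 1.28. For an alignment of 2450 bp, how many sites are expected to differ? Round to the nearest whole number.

Invert JC69: p = (3/4)(1 − e^(−4d/3)) = 0.75 × (1 − e^(-1.706667)) = 0.75 × (1 − 0.181470) = 0.613898.
Expected differing sites = pL ≈ 0.613898 × 2450 = 1504.0501 ≈ 1504.

1504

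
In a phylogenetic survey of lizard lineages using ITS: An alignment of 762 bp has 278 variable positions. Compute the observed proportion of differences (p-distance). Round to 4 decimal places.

0.3648

p = 278/762 = 0.364829… ≈ 0.3648 (to 4 d.p.).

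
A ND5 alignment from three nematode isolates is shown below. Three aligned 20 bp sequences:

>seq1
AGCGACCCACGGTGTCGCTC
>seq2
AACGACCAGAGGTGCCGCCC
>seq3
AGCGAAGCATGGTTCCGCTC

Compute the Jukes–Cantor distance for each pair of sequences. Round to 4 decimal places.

d(seq1,seq2) = 0.3831, d(seq1,seq3) = 0.3041, d(seq2,seq3) = 0.5716

seq1–seq2: 6/20 sites differ → p = 0.3, d = −0.75 ln(1 − 0.4) = 0.383119 ≈ 0.3831.
seq1–seq3: 5/20 sites differ → p = 0.25, d = −0.75 ln(1 − 0.333333) = 0.304098 ≈ 0.3041.
seq2–seq3: 8/20 sites differ → p = 0.4, d = −0.75 ln(1 − 0.533333) = 0.571605 ≈ 0.5716.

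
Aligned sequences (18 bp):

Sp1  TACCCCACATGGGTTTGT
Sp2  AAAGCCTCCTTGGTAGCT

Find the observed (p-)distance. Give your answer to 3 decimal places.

The sequences differ at 9 of 18 positions (sites 1, 3, 4, 7, 9, 11, 15, 16, 17).
p = 9/18 = 0.500.

0.500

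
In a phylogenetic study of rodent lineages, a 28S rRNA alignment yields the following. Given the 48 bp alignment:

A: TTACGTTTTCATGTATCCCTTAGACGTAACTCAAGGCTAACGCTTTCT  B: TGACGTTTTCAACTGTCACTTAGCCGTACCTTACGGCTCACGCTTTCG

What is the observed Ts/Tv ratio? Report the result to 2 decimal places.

Transitions are A↔G and C↔T; transversions are all other mismatches.
Transitions: 2. Transversions: 9.
R = 2/9 = 0.222222… ≈ 0.22 (to 2 d.p.).

0.22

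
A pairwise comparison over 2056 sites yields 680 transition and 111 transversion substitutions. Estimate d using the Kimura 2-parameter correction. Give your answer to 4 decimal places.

P = 680/2056 ≈ 0.330739 and Q = 111/2056 ≈ 0.053988.
Under the Kimura two-parameter model, d = −½ ln(1 − 2P − Q) − ¼ ln(1 − 2Q).
1 − 2P − Q = 0.284534, giving −½ ln(0.284534) = 0.628451.
1 − 2Q = 0.892024, giving −¼ ln(0.892024) = 0.028566.
d = 0.628451 + 0.028566 = 0.657017.

0.6570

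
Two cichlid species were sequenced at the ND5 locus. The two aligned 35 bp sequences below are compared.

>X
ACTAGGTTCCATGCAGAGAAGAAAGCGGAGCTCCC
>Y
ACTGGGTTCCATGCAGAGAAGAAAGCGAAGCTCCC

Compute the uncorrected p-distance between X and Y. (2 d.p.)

The sequences differ at 2 of 35 positions (sites 4, 28).
p = 2/35 = 0.057142… ≈ 0.06 (to 2 d.p.).

0.06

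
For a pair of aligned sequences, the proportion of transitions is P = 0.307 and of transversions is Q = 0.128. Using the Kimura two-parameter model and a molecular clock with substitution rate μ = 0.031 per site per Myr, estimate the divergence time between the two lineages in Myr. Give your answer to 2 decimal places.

Under the Kimura two-parameter model, d = −½ ln(1 − 2P − Q) − ¼ ln(1 − 2Q).
1 − 2P − Q = 0.258, giving −½ ln(0.258) = 0.677398.
1 − 2Q = 0.744, giving −¼ ln(0.744) = 0.073929.
d = 0.677398 + 0.073929 = 0.751327.
Under a molecular clock d = 2μt, so t = d/(2μ) = 0.751327 / (2 × 0.031) = 12.12 Myr.

12.12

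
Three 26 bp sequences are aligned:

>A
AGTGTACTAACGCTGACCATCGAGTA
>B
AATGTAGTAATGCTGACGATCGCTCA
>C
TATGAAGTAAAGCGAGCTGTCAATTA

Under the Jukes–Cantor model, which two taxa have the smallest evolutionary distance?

A–B: 7/26 differ, p = 0.269, d = 0.334.
A–C: 12/26 differ, p = 0.462, d = 0.717.
B–C: 11/26 differ, p = 0.423, d = 0.623.
The smallest distance is between A and B.

A and B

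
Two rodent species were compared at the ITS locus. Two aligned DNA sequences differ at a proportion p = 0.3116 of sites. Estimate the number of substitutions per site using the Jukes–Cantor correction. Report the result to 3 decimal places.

d = −(3/4) ln(1 − 4p/3) = −0.75 ln(1 − 0.415467) = −0.75 ln(0.584533)
  = −0.75 × (-0.536942) = 0.402707 substitutions/site.

0.403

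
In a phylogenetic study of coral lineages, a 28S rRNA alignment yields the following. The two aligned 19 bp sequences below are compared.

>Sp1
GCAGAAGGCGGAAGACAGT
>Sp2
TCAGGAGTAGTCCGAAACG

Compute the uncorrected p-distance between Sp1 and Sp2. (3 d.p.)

0.526

The sequences differ at 10 of 19 positions (sites 1, 5, 8, 9, 11, 12, 13, 16, 18, 19).
p = 10/19 = 0.526315… ≈ 0.526 (to 3 d.p.).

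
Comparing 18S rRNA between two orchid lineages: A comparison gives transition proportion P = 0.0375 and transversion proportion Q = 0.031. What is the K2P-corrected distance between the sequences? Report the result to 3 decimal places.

0.072

Under the Kimura two-parameter model, d = −½ ln(1 − 2P − Q) − ¼ ln(1 − 2Q).
1 − 2P − Q = 0.894, giving −½ ln(0.894) = 0.056025.
1 − 2Q = 0.938, giving −¼ ln(0.938) = 0.016001.
d = 0.056025 + 0.016001 = 0.072026.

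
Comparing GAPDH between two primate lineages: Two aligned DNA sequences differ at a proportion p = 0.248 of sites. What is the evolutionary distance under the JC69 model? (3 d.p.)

0.301

d = −(3/4) ln(1 − 4p/3) = −0.75 ln(1 − 0.330667) = −0.75 ln(0.669333)
  = −0.75 × (-0.401474) = 0.301106 substitutions/site.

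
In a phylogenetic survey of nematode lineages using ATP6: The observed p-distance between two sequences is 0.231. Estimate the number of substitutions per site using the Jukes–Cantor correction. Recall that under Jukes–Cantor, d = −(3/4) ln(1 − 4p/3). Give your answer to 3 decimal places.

0.276

d = −(3/4) ln(1 − 4p/3) = −0.75 ln(1 − 0.308) = −0.75 ln(0.692)
  = −0.75 × (-0.368169) = 0.276127 substitutions/site.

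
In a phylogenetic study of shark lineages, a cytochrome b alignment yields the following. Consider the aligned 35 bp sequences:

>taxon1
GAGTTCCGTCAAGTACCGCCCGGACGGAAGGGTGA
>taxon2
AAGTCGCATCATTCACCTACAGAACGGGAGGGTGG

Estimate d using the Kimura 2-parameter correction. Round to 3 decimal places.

Of 35 sites, 7 differences are transitions and 6 are transversions, so P = 7/35 = 0.2 and Q = 6/35 ≈ 0.171429.
Under the Kimura two-parameter model, d = −½ ln(1 − 2P − Q) − ¼ ln(1 − 2Q).
1 − 2P − Q = 0.428571, giving −½ ln(0.428571) = 0.423649.
1 − 2Q = 0.657142, giving −¼ ln(0.657142) = 0.104964.
d = 0.423649 + 0.104964 = 0.528613.

0.529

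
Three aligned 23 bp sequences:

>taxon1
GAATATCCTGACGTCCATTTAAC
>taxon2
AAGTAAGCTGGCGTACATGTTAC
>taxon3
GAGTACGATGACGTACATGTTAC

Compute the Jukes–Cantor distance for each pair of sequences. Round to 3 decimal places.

d(taxon1,taxon2) = 0.467, d(taxon1,taxon3) = 0.390, d(taxon2,taxon3) = 0.198

taxon1–taxon2: 8/23 sites differ → p ≈ 0.347826, d = −0.75 ln(1 − 0.463768) = 0.467391 ≈ 0.467.
taxon1–taxon3: 7/23 sites differ → p ≈ 0.304348, d = −0.75 ln(1 − 0.405797) = 0.390401 ≈ 0.390.
taxon2–taxon3: 4/23 sites differ → p ≈ 0.173913, d = −0.75 ln(1 − 0.231884) = 0.197861 ≈ 0.198.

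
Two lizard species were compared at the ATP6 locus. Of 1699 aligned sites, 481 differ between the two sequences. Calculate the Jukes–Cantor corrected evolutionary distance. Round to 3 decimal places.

0.355

p = 481/1699 ≈ 0.283108.
d = −(3/4) ln(1 − 4p/3) = −0.75 ln(1 − 0.377477) = −0.75 ln(0.622523)
  = −0.75 × (-0.473975) = 0.355481 substitutions/site.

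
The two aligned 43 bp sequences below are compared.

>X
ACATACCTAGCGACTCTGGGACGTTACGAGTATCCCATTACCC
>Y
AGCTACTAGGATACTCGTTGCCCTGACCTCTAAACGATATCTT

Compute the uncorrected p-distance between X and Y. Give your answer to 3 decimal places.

0.535

The sequences differ at 23 of 43 positions.
p = 23/43 = 0.534883… ≈ 0.535 (to 3 d.p.).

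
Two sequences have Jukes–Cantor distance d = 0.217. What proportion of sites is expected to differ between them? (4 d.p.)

p = (3/4)(1 − e^(−4d/3)) = 0.75 × (1 − e^(-0.289333)) = 0.75 × (1 − 0.748763) = 0.188428.

0.1884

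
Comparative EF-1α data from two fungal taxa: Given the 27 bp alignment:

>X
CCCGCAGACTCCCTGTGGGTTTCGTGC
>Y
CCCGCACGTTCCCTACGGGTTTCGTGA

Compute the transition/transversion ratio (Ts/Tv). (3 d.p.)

Transitions are A↔G and C↔T; transversions are all other mismatches.
Transitions: 4. Transversions: 2.
R = 4/2 = 2.000.

2.000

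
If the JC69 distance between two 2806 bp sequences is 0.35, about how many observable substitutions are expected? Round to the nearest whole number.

Invert JC69: p = (3/4)(1 − e^(−4d/3)) = 0.75 × (1 − e^(-0.466667)) = 0.75 × (1 − 0.627089) = 0.279683.
Expected differing sites = pL ≈ 0.279683 × 2806 = 784.790498 ≈ 785.

785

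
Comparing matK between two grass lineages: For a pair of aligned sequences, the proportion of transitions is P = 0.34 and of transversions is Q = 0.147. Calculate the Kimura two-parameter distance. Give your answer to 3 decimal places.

0.964

Under the Kimura two-parameter model, d = −½ ln(1 − 2P − Q) − ¼ ln(1 − 2Q).
1 − 2P − Q = 0.173, giving −½ ln(0.173) = 0.877232.
1 − 2Q = 0.706, giving −¼ ln(0.706) = 0.087035.
d = 0.877232 + 0.087035 = 0.964267.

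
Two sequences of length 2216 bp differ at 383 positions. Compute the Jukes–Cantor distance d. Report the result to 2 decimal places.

0.20

p = 383/2216 ≈ 0.172834.
d = −(3/4) ln(1 − 4p/3) = −0.75 ln(1 − 0.230445) = −0.75 ln(0.769555)
  = −0.75 × (-0.261943) = 0.196457 substitutions/site.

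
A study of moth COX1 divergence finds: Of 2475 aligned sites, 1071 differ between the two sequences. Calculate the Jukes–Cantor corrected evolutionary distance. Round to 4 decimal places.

0.6452

p = 1071/2475 ≈ 0.432727.
d = −(3/4) ln(1 − 4p/3) = −0.75 ln(1 − 0.576969) = −0.75 ln(0.423031)
  = −0.75 × (-0.860310) = 0.645233 substitutions/site.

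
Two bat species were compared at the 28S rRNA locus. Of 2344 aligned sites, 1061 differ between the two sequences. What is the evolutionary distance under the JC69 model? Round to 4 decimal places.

p = 1061/2344 ≈ 0.452645.
d = −(3/4) ln(1 − 4p/3) = −0.75 ln(1 − 0.603527) = −0.75 ln(0.396473)
  = −0.75 × (-0.925147) = 0.693860 substitutions/site.

0.6939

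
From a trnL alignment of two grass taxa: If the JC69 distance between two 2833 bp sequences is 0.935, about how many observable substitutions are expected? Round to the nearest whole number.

Invert JC69: p = (3/4)(1 − e^(−4d/3)) = 0.75 × (1 − e^(-1.246667)) = 0.75 × (1 − 0.287461) = 0.534404.
Expected differing sites = pL ≈ 0.534404 × 2833 = 1513.966532 ≈ 1514.

1514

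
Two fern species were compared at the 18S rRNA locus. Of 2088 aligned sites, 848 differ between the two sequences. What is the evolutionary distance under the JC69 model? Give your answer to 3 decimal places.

0.585

p = 848/2088 ≈ 0.40613.
d = −(3/4) ln(1 − 4p/3) = −0.75 ln(1 − 0.541507) = −0.75 ln(0.458493)
  = −0.75 × (-0.779810) = 0.584858 substitutions/site.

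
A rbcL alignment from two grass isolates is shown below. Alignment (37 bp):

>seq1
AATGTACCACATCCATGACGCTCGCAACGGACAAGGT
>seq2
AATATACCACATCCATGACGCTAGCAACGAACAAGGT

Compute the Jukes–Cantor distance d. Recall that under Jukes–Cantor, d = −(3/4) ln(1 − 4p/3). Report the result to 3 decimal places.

The sequences differ at 3 of 37 sites (4, 23, 30), so p = 3/37 ≈ 0.081081.
d = −(3/4) ln(1 − 4p/3) = −0.75 ln(1 − 0.108108) = −0.75 ln(0.891892)
  = −0.75 × (-0.114410) = 0.085808 substitutions/site.

0.086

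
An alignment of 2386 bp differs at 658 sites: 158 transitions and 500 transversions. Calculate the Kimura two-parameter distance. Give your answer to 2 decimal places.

P = 158/2386 ≈ 0.06622 and Q = 500/2386 ≈ 0.209556.
Under the Kimura two-parameter model, d = −½ ln(1 − 2P − Q) − ¼ ln(1 − 2Q).
1 − 2P − Q = 0.658004, giving −½ ln(0.658004) = 0.209272.
1 − 2Q = 0.580888, giving −¼ ln(0.580888) = 0.135799.
d = 0.209272 + 0.135799 = 0.345071.

0.35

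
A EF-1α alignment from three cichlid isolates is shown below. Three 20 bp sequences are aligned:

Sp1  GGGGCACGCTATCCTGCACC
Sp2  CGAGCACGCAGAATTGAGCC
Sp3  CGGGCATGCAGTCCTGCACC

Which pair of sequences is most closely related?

Sp1–Sp2: 9/20 differ, p = 0.450, d = 0.687.
Sp1–Sp3: 4/20 differ, p = 0.200, d = 0.233.
Sp2–Sp3: 7/20 differ, p = 0.350, d = 0.471.
The smallest distance is between Sp1 and Sp3.

Sp1 and Sp3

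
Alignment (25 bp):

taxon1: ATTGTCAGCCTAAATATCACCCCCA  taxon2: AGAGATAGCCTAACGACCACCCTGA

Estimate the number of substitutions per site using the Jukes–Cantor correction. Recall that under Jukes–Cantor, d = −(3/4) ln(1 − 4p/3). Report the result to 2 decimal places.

The sequences differ at 9 of 25 sites (2, 3, 5, 6, 14, 15, 17, 23, 24), so p = 9/25 = 0.36.
d = −(3/4) ln(1 − 4p/3) = −0.75 ln(1 − 0.48) = −0.75 ln(0.52)
  = −0.75 × (-0.653926) = 0.490445 substitutions/site.

0.49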